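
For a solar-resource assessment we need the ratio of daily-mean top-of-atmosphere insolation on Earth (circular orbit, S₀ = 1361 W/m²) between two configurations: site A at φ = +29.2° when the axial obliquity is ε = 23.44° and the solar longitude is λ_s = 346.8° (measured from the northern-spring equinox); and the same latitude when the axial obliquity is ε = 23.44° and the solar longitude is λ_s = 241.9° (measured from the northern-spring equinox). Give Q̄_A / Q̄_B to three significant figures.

— Configuration A (φ=+29.2°):
Solar declination: sin δ = sin ε · sin λ_s = sin 23.44° × sin 346.8° = -0.09084, so δ = -5.212°.
cos H₀ = −tan(+29.2°) tan(-5.212°) = 0.0510, H₀ = 1.5198 rad.
Bracket: H₀ sin φ sin δ + cos φ cos δ sin H₀ = 1.5198×0.48786×-0.09084 + 0.87292×0.99587×0.99870 = -0.067353 + 0.868185 = 0.800832.
Q̄ = (S₀/π) × [bracket] = (1361/π) × 0.800832 = 346.94 W/m².
— Configuration B (φ=+29.2°):
Solar declination: sin δ = sin ε · sin λ_s = sin 23.44° × sin 241.9° = -0.35090, so δ = -20.542°.
cos H₀ = −tan(+29.2°) tan(-20.542°) = 0.2094, H₀ = 1.3598 rad.
Bracket: H₀ sin φ sin δ + cos φ cos δ sin H₀ = 1.3598×0.48786×-0.35090 + 0.87292×0.93641×0.97782 = -0.232784 + 0.799281 = 0.566497.
Q̄ = (S₀/π) × [bracket] = (1361/π) × 0.566497 = 245.42 W/m².
Ratio Q̄_A / Q̄_B = 346.94 / 245.42 = 1.414.

Q̄_A / Q̄_B ≈ 1.41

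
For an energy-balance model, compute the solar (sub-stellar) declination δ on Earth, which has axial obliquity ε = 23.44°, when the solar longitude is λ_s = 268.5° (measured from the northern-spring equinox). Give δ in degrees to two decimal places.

sin δ = sin ε · sin λ_s = sin 23.44° × sin 268.5° = -0.397652.
δ = arcsin(-0.397652) = -23.43°.

δ = -23.43°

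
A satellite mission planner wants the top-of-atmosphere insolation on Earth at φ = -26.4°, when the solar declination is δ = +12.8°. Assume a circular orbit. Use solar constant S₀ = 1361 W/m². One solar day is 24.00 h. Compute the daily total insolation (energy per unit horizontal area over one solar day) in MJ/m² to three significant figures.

cos H₀ = −tan(-26.4°) tan(+12.800°) = 0.1128, H₀ = 1.4578 rad.
Bracket: H₀ sin φ sin δ + cos φ cos δ sin H₀ = 1.4578×-0.44464×0.22155 + 0.89571×0.97515×0.99362 = -0.143608 + 0.867879 = 0.724271.
Q̄ = (S₀/π) × [bracket] = (1361/π) × 0.724271 = 313.77 W/m².
Daily total = Q̄ × 24.00 h × 3600 s/h = 313.77 × 24.00 × 3600 / 10⁶ = 27.11 MJ/m².

27.1 MJ/m²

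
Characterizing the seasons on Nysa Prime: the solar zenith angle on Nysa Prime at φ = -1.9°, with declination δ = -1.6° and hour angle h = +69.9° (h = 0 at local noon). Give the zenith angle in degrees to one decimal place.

θ_z = 69.9°

cos θ_z = sin φ sin δ + cos φ cos δ cos h = 0.000926 + 0.343337 = 0.344263.
θ_z = arccos(0.344263) = 69.9°.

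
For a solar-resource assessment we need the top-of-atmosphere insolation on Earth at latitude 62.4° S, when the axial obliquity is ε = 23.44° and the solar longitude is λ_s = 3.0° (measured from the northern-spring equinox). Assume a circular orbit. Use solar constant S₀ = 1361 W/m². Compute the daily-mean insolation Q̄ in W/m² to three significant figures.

Solar declination: sin δ = sin ε · sin λ_s = sin 23.44° × sin 3.0° = 0.02082, so δ = +1.193°.
cos H₀ = −tan(-62.4°) tan(+1.193°) = 0.0398, H₀ = 1.5310 rad.
Bracket: H₀ sin φ sin δ + cos φ cos δ sin H₀ = 1.5310×-0.88620×0.02082 + 0.46330×0.99978×0.99921 = -0.028248 + 0.462832 = 0.434584.
Q̄ = (S₀/π) × [bracket] = (1361/π) × 0.434584 = 188.3 W/m².

Q̄ ≈ 188 W/m²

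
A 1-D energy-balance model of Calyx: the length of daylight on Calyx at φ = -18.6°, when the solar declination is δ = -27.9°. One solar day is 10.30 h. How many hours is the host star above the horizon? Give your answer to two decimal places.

cos H₀ = −tan φ · tan δ = −tan(-18.6°) × tan(-27.900°) = -0.1782, so H₀ = 1.7499 rad = 100.26°.
Daylight = 2H₀/(2π) × 10.30 h = (1.7499/π) × 10.30 = 5.74 h.

5.74 h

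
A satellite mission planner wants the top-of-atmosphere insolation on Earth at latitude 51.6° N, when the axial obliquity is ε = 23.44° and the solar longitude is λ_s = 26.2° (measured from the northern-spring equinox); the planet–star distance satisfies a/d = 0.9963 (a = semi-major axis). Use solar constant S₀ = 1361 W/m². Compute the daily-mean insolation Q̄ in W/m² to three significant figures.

Q̄ ≈ 363 W/m²

Solar declination: sin δ = sin ε · sin λ_s = sin 23.44° × sin 26.2° = 0.17563, so δ = +10.115°.
cos H₀ = −tan(+51.6°) tan(+10.115°) = -0.2251, H₀ = 1.7978 rad.
Bracket: H₀ sin φ sin δ + cos φ cos δ sin H₀ = 1.7978×0.78369×0.17563 + 0.62115×0.98446×0.97434 = 0.247448 + 0.595806 = 0.843254.
Inverse-square distance factor (a/d)² = 0.9963² = 0.992614.
Q̄ = (S₀/π) × 0.992614 × [bracket] = (1361/π) × 0.992614 × 0.843254 = 362.6 W/m².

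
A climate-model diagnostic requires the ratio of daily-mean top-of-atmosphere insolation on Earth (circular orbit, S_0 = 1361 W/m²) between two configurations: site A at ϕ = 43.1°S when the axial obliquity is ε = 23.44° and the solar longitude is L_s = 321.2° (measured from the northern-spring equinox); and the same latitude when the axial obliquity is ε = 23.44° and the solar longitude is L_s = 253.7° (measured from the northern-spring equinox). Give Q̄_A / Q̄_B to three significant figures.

— Configuration A (ϕ=-43.1°):
Solar declination: sin δ = sin ε · sin L_s = sin 23.44° × sin 321.2° = -0.24926, so δ = -14.433°.
cos h₀ = −tan(-43.1°) tan(-14.433°) = -0.2409, h₀ = 1.8140 rad.
Bracket: h₀ sin ϕ sin δ + cos ϕ cos δ sin h₀ = 1.8140×-0.68327×-0.24926 + 0.73016×0.96844×0.97056 = 0.308946 + 0.686299 = 0.995245.
Q̄ = (S_0/π) × [bracket] = (1361/π) × 0.995245 = 431.16 W/m².
— Configuration B (ϕ=-43.1°):
Solar declination: sin δ = sin ε · sin L_s = sin 23.44° × sin 253.7° = -0.38180, so δ = -22.445°.
cos h₀ = −tan(-43.1°) tan(-22.445°) = -0.3866, h₀ = 1.9677 rad.
Bracket: h₀ sin ϕ sin δ + cos ϕ cos δ sin h₀ = 1.9677×-0.68327×-0.38180 + 0.73016×0.92425×0.92226 = 0.513319 + 0.622388 = 1.135707.
Q̄ = (S_0/π) × [bracket] = (1361/π) × 1.135707 = 492.01 W/m².
Ratio Q̄_A / Q̄_B = 431.16 / 492.01 = 0.8763.

Q̄_A / Q̄_B ≈ 0.876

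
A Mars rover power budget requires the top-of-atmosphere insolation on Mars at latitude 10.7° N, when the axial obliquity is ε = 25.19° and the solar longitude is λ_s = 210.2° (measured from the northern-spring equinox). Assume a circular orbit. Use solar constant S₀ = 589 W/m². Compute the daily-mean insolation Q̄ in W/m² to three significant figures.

Solar declination: sin δ = sin ε · sin λ_s = sin 25.19° × sin 210.2° = -0.21410, so δ = -12.362°.
cos H₀ = −tan(+10.7°) tan(-12.362°) = 0.0414, H₀ = 1.5294 rad.
Bracket: H₀ sin φ sin δ + cos φ cos δ sin H₀ = 1.5294×0.18567×-0.21410 + 0.98261×0.97681×0.99914 = -0.060797 + 0.958998 = 0.898201.
Q̄ = (S₀/π) × [bracket] = (589/π) × 0.898201 = 168.4 W/m².

Q̄ ≈ 168 W/m²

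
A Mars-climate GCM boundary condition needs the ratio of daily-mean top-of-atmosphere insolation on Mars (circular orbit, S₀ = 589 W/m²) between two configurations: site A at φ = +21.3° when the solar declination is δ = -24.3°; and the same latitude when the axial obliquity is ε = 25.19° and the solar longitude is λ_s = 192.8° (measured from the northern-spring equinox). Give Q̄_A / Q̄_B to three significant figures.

Q̄_A / Q̄_B ≈ 0.718

— Configuration A (φ=+21.3°):
cos H₀ = −tan(+21.3°) tan(-24.300°) = 0.1760, H₀ = 1.3938 rad.
Bracket: H₀ sin φ sin δ + cos φ cos δ sin H₀ = 1.3938×0.36325×-0.41151 + 0.93169×0.91140×0.98438 = -0.208347 + 0.835879 = 0.627532.
Q̄ = (S₀/π) × [bracket] = (589/π) × 0.627532 = 117.65 W/m².
— Configuration B (φ=+21.3°):
Solar declination: sin δ = sin ε · sin λ_s = sin 25.19° × sin 192.8° = -0.09430, so δ = -5.411°.
cos H₀ = −tan(+21.3°) tan(-5.411°) = 0.0369, H₀ = 1.5339 rad.
Bracket: H₀ sin φ sin δ + cos φ cos δ sin H₀ = 1.5339×0.36325×-0.09430 + 0.93169×0.99554×0.99932 = -0.052543 + 0.926904 = 0.874361.
Q̄ = (S₀/π) × [bracket] = (589/π) × 0.874361 = 163.93 W/m².
Ratio Q̄_A / Q̄_B = 117.65 / 163.93 = 0.7177.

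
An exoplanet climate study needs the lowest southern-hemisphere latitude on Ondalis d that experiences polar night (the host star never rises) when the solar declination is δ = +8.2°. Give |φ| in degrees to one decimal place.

|φ| = 81.8°

Polar night requires cos H₀ = −tan φ tan δ ≥ 1, i.e. tan φ tan δ ≤ −1.
The boundary is |tan φ| · |tan δ| = 1, so |φ| = 90° − |δ| = 90° − 8.2° = 81.8° in the southern hemisphere.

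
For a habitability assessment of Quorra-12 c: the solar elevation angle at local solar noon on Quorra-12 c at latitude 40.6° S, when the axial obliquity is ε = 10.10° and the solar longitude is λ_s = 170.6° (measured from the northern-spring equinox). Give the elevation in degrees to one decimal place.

47.8°

Solar declination: sin δ = sin ε · sin λ_s = sin 10.10° × sin 170.6° = 0.02864, so δ = +1.641°.
At local noon the hour angle is zero, so the zenith angle equals |φ − δ| = |-40.6° − (+1.641°)| = 42.241°.
Elevation = 90° − 42.241° = 47.8°.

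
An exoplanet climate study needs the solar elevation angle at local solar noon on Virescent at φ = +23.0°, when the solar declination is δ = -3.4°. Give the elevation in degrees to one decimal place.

63.6°

At local noon the hour angle is zero, so the zenith angle equals |φ − δ| = |+23.0° − (-3.400°)| = 26.400°.
Elevation = 90° − 26.400° = 63.6°.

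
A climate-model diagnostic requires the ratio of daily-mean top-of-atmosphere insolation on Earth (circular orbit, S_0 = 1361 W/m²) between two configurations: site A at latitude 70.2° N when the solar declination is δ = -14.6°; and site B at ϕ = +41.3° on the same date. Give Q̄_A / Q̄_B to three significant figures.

— Configuration A (ϕ=+70.2°):
cos h₀ = −tan(+70.2°) tan(-14.600°) = 0.7235, h₀ = 0.7619 rad.
Bracket: h₀ sin ϕ sin δ + cos ϕ cos δ sin h₀ = 0.7619×0.94088×-0.25207 + 0.33874×0.96771×0.69031 = -0.180698 + 0.226285 = 0.045587.
Q̄ = (S_0/π) × [bracket] = (1361/π) × 0.045587 = 19.749 W/m².
— Configuration B (ϕ=+41.3°):
cos h₀ = −tan(+41.3°) tan(-14.600°) = 0.2288, h₀ = 1.3399 rad.
Bracket: h₀ sin ϕ sin δ + cos ϕ cos δ sin h₀ = 1.3399×0.66000×-0.25207 + 0.75126×0.96771×0.97346 = -0.222914 + 0.707707 = 0.484793.
Q̄ = (S_0/π) × [bracket] = (1361/π) × 0.484793 = 210.02 W/m².
Ratio Q̄_A / Q̄_B = 19.749 / 210.02 = 0.09403.

Q̄_A / Q̄_B ≈ 0.0940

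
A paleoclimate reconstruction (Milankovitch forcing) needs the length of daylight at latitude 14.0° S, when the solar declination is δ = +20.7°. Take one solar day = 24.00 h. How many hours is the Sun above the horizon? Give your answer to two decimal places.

cos H₀ = −tan φ · tan δ = −tan(-14.0°) × tan(+20.700°) = 0.0942, so H₀ = 1.4764 rad = 84.59°.
Daylight = 2H₀/(2π) × 24.00 h = (1.4764/π) × 24.00 = 11.28 h.

11.28 h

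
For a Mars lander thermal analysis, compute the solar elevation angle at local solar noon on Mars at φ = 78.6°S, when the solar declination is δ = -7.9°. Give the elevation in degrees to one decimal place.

19.3°

At local noon the hour angle is zero, so the zenith angle equals |φ − δ| = |-78.6° − (-7.900°)| = 70.700°.
Elevation = 90° − 70.700° = 19.3°.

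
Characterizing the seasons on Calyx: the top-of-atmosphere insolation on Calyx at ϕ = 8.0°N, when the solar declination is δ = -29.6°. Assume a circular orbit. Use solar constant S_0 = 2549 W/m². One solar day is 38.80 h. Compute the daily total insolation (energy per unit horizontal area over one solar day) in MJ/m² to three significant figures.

85.7 MJ/m²

cos h₀ = −tan(+8.0°) tan(-29.600°) = 0.0798, h₀ = 1.4909 rad.
Bracket: h₀ sin ϕ sin δ + cos ϕ cos δ sin h₀ = 1.4909×0.13917×-0.49394 + 0.99027×0.86949×0.99681 = -0.102487 + 0.858283 = 0.755796.
Q̄ = (S_0/π) × [bracket] = (2549/π) × 0.755796 = 613.23 W/m².
Daily total = Q̄ × 38.80 h × 3600 s/h = 613.23 × 38.80 × 3600 / 10⁶ = 85.66 MJ/m².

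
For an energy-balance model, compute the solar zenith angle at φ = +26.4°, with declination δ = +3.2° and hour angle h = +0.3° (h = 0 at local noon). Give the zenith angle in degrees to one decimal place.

cos θ_z = sin φ sin δ + cos φ cos δ cos h = 0.024820 + 0.894303 = 0.919123.
θ_z = arccos(0.919123) = 23.2°.

θ_z = 23.2°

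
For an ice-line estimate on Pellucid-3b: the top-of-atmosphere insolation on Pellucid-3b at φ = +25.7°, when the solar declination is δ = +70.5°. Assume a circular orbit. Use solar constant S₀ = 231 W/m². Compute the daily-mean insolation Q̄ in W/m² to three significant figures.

cos H₀ = −tan(+25.7°) tan(+70.500°) = -1.3591 ≤ −1 ⇒ polar day, H₀ = π.
Bracket: H₀ sin φ sin δ + cos φ cos δ sin H₀ = 3.1416×0.43366×0.94264 + 0.90108×0.33381×0.00000 = 1.284240 + 0.000000 = 1.284240.
Q̄ = (S₀/π) × [bracket] = (231/π) × 1.284240 = 94.43 W/m².

Q̄ ≈ 94.4 W/m²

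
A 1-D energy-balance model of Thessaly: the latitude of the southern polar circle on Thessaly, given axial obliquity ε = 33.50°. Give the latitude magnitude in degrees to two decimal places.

56.50°

The polar circle is the lowest latitude that experiences at least one full rotation of continuous darkness at the northern-summer solstice; it lies at |ϕ| = 90° − ε = 90° − 33.50° = 56.50°.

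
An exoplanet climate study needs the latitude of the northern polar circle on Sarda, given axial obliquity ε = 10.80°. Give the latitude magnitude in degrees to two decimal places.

The polar circle is the lowest latitude that experiences at least one full rotation of continuous daylight at the northern-summer solstice; it lies at |φ| = 90° − ε = 90° − 10.80° = 79.20°.

79.20°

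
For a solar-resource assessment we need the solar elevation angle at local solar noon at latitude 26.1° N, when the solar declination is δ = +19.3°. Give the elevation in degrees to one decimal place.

At local noon the hour angle is zero, so the zenith angle equals |ϕ − δ| = |+26.1° − (+19.300°)| = 6.800°.
Elevation = 90° − 6.800° = 83.2°.

83.2°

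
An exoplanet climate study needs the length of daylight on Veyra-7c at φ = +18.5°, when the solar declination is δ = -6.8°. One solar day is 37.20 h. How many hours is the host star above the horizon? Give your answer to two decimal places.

18.13 h

cos H₀ = −tan φ · tan δ = −tan(+18.5°) × tan(-6.800°) = 0.0399, so H₀ = 1.5309 rad = 87.71°.
Daylight = 2H₀/(2π) × 37.20 h = (1.5309/π) × 37.20 = 18.13 h.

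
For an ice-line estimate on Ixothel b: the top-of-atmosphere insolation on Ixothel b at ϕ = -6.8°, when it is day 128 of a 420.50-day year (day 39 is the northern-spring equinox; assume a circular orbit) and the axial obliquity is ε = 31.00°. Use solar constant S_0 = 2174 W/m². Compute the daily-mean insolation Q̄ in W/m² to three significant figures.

Solar longitude: L_s = 360° × (128 − 39)/420.50 = 76.195°.
sin δ = sin 31.00° × sin 76.195° = 0.50016, so δ = +30.011°.
cos h₀ = −tan(-6.8°) tan(+30.011°) = 0.0689, h₀ = 1.5019 rad.
Bracket: h₀ sin ϕ sin δ + cos ϕ cos δ sin h₀ = 1.5019×-0.11840×0.50016 + 0.99297×0.86593×0.99763 = -0.088941 + 0.857805 = 0.768864.
Q̄ = (S_0/π) × [bracket] = (2174/π) × 0.768864 = 532.1 W/m².

Q̄ ≈ 532 W/m²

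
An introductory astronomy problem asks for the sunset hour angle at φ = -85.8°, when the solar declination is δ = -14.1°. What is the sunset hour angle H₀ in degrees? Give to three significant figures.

H₀ = 180°

Sunrise equation: cos H₀ = −tan φ · tan δ = -3.4205 ≤ −1, so the Sun never sets (polar day) and H₀ = π.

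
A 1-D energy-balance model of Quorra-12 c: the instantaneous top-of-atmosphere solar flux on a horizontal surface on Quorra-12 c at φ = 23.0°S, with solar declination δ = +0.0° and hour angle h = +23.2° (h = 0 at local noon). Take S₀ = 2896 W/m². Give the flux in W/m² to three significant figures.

cos θ_z = sin φ sin δ + cos φ cos δ cos h = -0.000000 + 0.846069 = 0.846069.
Flux = S₀ · cos θ_z = 2896 × 0.846069 = 2450 W/m².

2.45e+03 W/m²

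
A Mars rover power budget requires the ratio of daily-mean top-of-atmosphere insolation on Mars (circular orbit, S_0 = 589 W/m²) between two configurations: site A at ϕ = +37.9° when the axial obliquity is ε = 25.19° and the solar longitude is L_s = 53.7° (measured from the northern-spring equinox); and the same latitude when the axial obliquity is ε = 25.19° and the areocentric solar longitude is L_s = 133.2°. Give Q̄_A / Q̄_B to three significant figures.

— Configuration A (ϕ=+37.9°):
Solar declination: sin δ = sin ε · sin L_s = sin 25.19° × sin 53.7° = 0.34302, so δ = +20.061°.
cos h₀ = −tan(+37.9°) tan(+20.061°) = -0.2843, h₀ = 1.8591 rad.
Bracket: h₀ sin ϕ sin δ + cos ϕ cos δ sin h₀ = 1.8591×0.61429×0.34302 + 0.78908×0.93933×0.95874 = 0.391738 + 0.710624 = 1.102362.
Q̄ = (S_0/π) × [bracket] = (589/π) × 1.102362 = 206.68 W/m².
— Configuration B (ϕ=+37.9°):
sin δ = sin 25.19° × sin 133.2° = 0.31026, so δ = +18.075°.
cos h₀ = −tan(+37.9°) tan(+18.075°) = -0.2541, h₀ = 1.8277 rad.
Bracket: h₀ sin ϕ sin δ + cos ϕ cos δ sin h₀ = 1.8277×0.61429×0.31026 + 0.78908×0.95065×0.96719 = 0.348341 + 0.725527 = 1.073868.
Q̄ = (S_0/π) × [bracket] = (589/π) × 1.073868 = 201.33 W/m².
Ratio Q̄_A / Q̄_B = 206.68 / 201.33 = 1.027.

Q̄_A / Q̄_B ≈ 1.03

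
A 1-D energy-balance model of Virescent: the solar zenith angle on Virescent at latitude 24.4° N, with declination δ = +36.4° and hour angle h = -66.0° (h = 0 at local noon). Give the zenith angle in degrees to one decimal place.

cos θ_z = sin φ sin δ + cos φ cos δ cos h = 0.245144 + 0.298139 = 0.543283.
θ_z = arccos(0.543283) = 57.1°.

θ_z = 57.1°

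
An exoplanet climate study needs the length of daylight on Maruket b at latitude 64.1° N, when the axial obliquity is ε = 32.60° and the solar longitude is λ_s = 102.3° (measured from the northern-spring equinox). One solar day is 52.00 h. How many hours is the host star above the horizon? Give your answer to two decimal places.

52.00 h

Solar declination: sin δ = sin ε · sin λ_s = sin 32.60° × sin 102.3° = 0.52640, so δ = +31.763°.
Sunrise equation: cos H₀ = −tan φ · tan δ = -1.2750 ≤ −1, so the host star never sets (polar day) and H₀ = π.
Daylight = 2H₀/(2π) × 52.00 h = (3.1416/π) × 52.00 = 52.00 h.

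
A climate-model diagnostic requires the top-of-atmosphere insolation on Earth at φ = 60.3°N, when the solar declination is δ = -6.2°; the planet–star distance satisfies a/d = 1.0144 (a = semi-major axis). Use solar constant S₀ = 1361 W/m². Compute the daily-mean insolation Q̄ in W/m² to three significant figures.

cos H₀ = −tan(+60.3°) tan(-6.200°) = 0.1905, H₀ = 1.3792 rad.
Bracket: H₀ sin φ sin δ + cos φ cos δ sin H₀ = 1.3792×0.86863×-0.10800 + 0.49546×0.99415×0.98170 = -0.129386 + 0.483548 = 0.354162.
Inverse-square distance factor (a/d)² = 1.0144² = 1.029007.
Q̄ = (S₀/π) × 1.029007 × [bracket] = (1361/π) × 1.029007 × 0.354162 = 157.9 W/m².

Q̄ ≈ 158 W/m²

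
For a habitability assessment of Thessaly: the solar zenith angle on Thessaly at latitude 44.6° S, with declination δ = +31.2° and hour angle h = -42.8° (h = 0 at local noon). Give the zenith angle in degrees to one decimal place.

θ_z = 85.2°

cos θ_z = sin φ sin δ + cos φ cos δ cos h = -0.363734 + 0.446872 = 0.083138.
θ_z = arccos(0.083138) = 85.2°.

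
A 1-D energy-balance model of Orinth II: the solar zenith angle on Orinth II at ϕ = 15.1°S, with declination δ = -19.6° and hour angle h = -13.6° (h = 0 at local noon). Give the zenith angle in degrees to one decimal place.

cos θ_z = sin ϕ sin δ + cos ϕ cos δ cos h = 0.087387 + 0.884028 = 0.971415.
θ_z = arccos(0.971415) = 13.7°.

θ_z = 13.7°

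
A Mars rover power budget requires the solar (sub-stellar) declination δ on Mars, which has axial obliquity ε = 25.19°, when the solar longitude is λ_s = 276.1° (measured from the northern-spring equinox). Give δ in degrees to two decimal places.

sin δ = sin ε · sin λ_s = sin 25.19° × sin 276.1° = -0.423211.
δ = arcsin(-0.423211) = -25.04°.

δ = -25.04°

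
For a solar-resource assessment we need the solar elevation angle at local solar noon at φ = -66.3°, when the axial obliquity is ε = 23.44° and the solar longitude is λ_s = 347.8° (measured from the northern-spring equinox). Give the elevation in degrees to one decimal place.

28.5°

Solar declination: sin δ = sin ε · sin λ_s = sin 23.44° × sin 347.8° = -0.08406, so δ = -4.822°.
At local noon the hour angle is zero, so the zenith angle equals |φ − δ| = |-66.3° − (-4.822°)| = 61.478°.
Elevation = 90° − 61.478° = 28.5°.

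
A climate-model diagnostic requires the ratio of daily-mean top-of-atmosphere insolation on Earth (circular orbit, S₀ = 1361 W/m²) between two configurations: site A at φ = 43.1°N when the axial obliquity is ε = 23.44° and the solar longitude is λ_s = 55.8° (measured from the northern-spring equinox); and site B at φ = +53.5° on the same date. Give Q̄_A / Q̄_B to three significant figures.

— Configuration A (φ=+43.1°):
Solar declination: sin δ = sin ε · sin λ_s = sin 23.44° × sin 55.8° = 0.32900, so δ = +19.208°.
cos H₀ = −tan(+43.1°) tan(+19.208°) = -0.3260, H₀ = 1.9029 rad.
Bracket: H₀ sin φ sin δ + cos φ cos δ sin H₀ = 1.9029×0.68327×0.32900 + 0.73016×0.94433×0.94536 = 0.427764 + 0.651837 = 1.079601.
Q̄ = (S₀/π) × [bracket] = (1361/π) × 1.079601 = 467.70 W/m².
— Configuration B (φ=+53.5°):
cos H₀ = −tan(+53.5°) tan(+19.208°) = -0.4708, H₀ = 2.0610 rad.
Bracket: H₀ sin φ sin δ + cos φ cos δ sin H₀ = 2.0610×0.80386×0.32900 + 0.59482×0.94433×0.88222 = 0.545073 + 0.495549 = 1.040622.
Q̄ = (S₀/π) × [bracket] = (1361/π) × 1.040622 = 450.82 W/m².
Ratio Q̄_A / Q̄_B = 467.70 / 450.82 = 1.037.

Q̄_A / Q̄_B ≈ 1.04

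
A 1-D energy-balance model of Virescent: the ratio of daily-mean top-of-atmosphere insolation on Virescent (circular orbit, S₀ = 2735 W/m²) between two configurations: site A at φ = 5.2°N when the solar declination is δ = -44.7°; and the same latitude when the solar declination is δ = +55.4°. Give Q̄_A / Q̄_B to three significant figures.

— Configuration A (φ=+5.2°):
cos H₀ = −tan(+5.2°) tan(-44.700°) = 0.0901, H₀ = 1.4806 rad.
Bracket: H₀ sin φ sin δ + cos φ cos δ sin H₀ = 1.4806×0.09063×-0.70339 + 0.99588×0.71080×0.99594 = -0.094386 + 0.704998 = 0.610612.
Q̄ = (S₀/π) × [bracket] = (2735/π) × 0.610612 = 531.59 W/m².
— Configuration B (φ=+5.2°):
cos H₀ = −tan(+5.2°) tan(+55.400°) = -0.1319, H₀ = 1.7031 rad.
Bracket: H₀ sin φ sin δ + cos φ cos δ sin H₀ = 1.7031×0.09063×0.82314 + 0.99588×0.56784×0.99126 = 0.127053 + 0.560558 = 0.687611.
Q̄ = (S₀/π) × [bracket] = (2735/π) × 0.687611 = 598.62 W/m².
Ratio Q̄_A / Q̄_B = 531.59 / 598.62 = 0.8880.

Q̄_A / Q̄_B ≈ 0.888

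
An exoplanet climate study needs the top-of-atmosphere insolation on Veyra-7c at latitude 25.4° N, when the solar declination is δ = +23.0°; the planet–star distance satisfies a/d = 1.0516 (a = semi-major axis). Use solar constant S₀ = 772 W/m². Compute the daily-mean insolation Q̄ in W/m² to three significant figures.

Q̄ ≈ 302 W/m²

cos H₀ = −tan(+25.4°) tan(+23.000°) = -0.2016, H₀ = 1.7737 rad.
Bracket: H₀ sin φ sin δ + cos φ cos δ sin H₀ = 1.7737×0.42894×0.39073 + 0.90334×0.92050×0.97948 = 0.297272 + 0.814462 = 1.111734.
Inverse-square distance factor (a/d)² = 1.0516² = 1.105863.
Q̄ = (S₀/π) × 1.105863 × [bracket] = (772/π) × 1.105863 × 1.111734 = 302.1 W/m².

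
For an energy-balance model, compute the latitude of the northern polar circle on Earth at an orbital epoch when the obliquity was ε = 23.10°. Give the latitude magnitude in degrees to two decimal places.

The polar circle is the lowest latitude that experiences at least one full rotation of continuous daylight at the northern-summer solstice; it lies at |ϕ| = 90° − ε = 90° − 23.10° = 66.90°.

66.90°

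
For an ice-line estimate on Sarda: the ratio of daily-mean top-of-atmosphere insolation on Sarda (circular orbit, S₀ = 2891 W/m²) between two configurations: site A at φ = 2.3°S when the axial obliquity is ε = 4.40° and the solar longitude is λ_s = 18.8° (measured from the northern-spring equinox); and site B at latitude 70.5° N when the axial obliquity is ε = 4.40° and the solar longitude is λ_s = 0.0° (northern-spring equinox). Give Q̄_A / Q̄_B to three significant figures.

— Configuration A (φ=-2.3°):
Solar declination: sin δ = sin ε · sin λ_s = sin 4.40° × sin 18.8° = 0.02472, so δ = +1.417°.
cos H₀ = −tan(-2.3°) tan(+1.417°) = 0.0010, H₀ = 1.5698 rad.
Bracket: H₀ sin φ sin δ + cos φ cos δ sin H₀ = 1.5698×-0.04013×0.02472 + 0.99919×0.99969×1.00000 = -0.001557 + 0.998880 = 0.997323.
Q̄ = (S₀/π) × [bracket] = (2891/π) × 0.997323 = 917.77 W/m².
— Configuration B (φ=+70.5°):
Solar declination: sin δ = sin ε · sin λ_s = sin 4.40° × sin 0.0° = 0.00000, so δ = +0.000°.
cos H₀ = −tan(+70.5°) tan(+0.000°) = -0.0000, H₀ = 1.5708 rad.
Bracket: H₀ sin φ sin δ + cos φ cos δ sin H₀ = 1.5708×0.94264×0.00000 + 0.33381×1.00000×1.00000 = 0.000000 + 0.333810 = 0.333810.
Q̄ = (S₀/π) × [bracket] = (2891/π) × 0.333810 = 307.18 W/m².
Ratio Q̄_A / Q̄_B = 917.77 / 307.18 = 2.988.

Q̄_A / Q̄_B ≈ 2.99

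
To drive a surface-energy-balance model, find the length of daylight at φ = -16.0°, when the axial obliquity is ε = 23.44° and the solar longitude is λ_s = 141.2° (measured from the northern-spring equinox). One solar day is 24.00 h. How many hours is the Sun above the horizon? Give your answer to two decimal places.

Solar declination: sin δ = sin ε · sin λ_s = sin 23.44° × sin 141.2° = 0.24926, so δ = +14.433°.
cos H₀ = −tan φ · tan δ = −tan(-16.0°) × tan(+14.433°) = 0.0738, so H₀ = 1.4969 rad = 85.77°.
Daylight = 2H₀/(2π) × 24.00 h = (1.4969/π) × 24.00 = 11.44 h.

11.44 h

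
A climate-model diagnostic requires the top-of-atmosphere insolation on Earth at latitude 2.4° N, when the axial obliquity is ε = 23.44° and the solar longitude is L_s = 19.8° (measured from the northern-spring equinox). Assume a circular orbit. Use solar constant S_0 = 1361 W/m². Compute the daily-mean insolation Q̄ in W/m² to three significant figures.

Q̄ ≈ 433 W/m²

Solar declination: sin δ = sin ε · sin L_s = sin 23.44° × sin 19.8° = 0.13475, so δ = +7.744°.
cos h₀ = −tan(+2.4°) tan(+7.744°) = -0.0057, h₀ = 1.5765 rad.
Bracket: h₀ sin ϕ sin δ + cos ϕ cos δ sin h₀ = 1.5765×0.04188×0.13475 + 0.99912×0.99088×0.99998 = 0.008897 + 0.989988 = 0.998885.
Q̄ = (S_0/π) × [bracket] = (1361/π) × 0.998885 = 432.7 W/m².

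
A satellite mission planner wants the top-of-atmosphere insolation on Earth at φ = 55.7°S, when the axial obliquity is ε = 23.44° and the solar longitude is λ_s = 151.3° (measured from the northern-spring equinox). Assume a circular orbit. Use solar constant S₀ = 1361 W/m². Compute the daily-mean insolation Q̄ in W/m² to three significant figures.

Q̄ ≈ 142 W/m²

Solar declination: sin δ = sin ε · sin λ_s = sin 23.44° × sin 151.3° = 0.19103, so δ = +11.013°.
cos H₀ = −tan(-55.7°) tan(+11.013°) = 0.2853, H₀ = 1.2815 rad.
Bracket: H₀ sin φ sin δ + cos φ cos δ sin H₀ = 1.2815×-0.82610×0.19103 + 0.56353×0.98158×0.95844 = -0.202233 + 0.530161 = 0.327928.
Q̄ = (S₀/π) × [bracket] = (1361/π) × 0.327928 = 142.1 W/m².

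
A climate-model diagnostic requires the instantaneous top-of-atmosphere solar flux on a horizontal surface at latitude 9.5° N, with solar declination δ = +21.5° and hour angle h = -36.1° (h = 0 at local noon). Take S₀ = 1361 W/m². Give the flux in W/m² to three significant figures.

cos θ_z = sin φ sin δ + cos φ cos δ cos h = 0.060490 + 0.741458 = 0.801948.
Flux = S₀ · cos θ_z = 1361 × 0.801948 = 1091 W/m².

1.09e+03 W/m²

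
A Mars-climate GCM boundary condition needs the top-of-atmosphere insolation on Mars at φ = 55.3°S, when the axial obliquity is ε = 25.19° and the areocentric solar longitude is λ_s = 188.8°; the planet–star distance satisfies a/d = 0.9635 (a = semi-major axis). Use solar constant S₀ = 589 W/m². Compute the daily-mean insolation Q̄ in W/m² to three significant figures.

sin δ = sin 25.19° × sin 188.8° = -0.06511, so δ = -3.733°.
cos H₀ = −tan(-55.3°) tan(-3.733°) = -0.0942, H₀ = 1.6652 rad.
Bracket: H₀ sin φ sin δ + cos φ cos δ sin H₀ = 1.6652×-0.82214×-0.06511 + 0.56928×0.99788×0.99555 = 0.089137 + 0.565545 = 0.654682.
Inverse-square distance factor (a/d)² = 0.9635² = 0.928332.
Q̄ = (S₀/π) × 0.928332 × [bracket] = (589/π) × 0.928332 × 0.654682 = 113.9 W/m².

Q̄ ≈ 114 W/m²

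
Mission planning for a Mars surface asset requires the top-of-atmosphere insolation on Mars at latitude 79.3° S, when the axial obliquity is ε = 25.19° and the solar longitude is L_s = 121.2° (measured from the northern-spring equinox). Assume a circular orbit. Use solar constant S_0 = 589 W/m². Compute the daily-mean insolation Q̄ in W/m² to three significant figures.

Solar declination: sin δ = sin ε · sin L_s = sin 25.19° × sin 121.2° = 0.36406, so δ = +21.350°.
cos h₀ = −tan(-79.3°) tan(+21.350°) = 2.0687 ≥ 1 ⇒ polar night, h₀ = 0 and Q̄ = 0.

Q̄ ≈ 0.00 W/m²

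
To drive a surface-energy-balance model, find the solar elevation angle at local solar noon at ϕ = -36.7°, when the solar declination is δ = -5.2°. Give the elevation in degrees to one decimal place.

58.5°

At local noon the hour angle is zero, so the zenith angle equals |ϕ − δ| = |-36.7° − (-5.200°)| = 31.500°.
Elevation = 90° − 31.500° = 58.5°.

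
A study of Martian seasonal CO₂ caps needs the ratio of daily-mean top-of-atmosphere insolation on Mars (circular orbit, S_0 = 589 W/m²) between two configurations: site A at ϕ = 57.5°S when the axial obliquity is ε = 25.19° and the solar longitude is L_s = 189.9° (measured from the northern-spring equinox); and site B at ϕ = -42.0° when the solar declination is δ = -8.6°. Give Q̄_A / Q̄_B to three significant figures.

Q̄_A / Q̄_B ≈ 0.708

— Configuration A (ϕ=-57.5°):
Solar declination: sin δ = sin ε · sin L_s = sin 25.19° × sin 189.9° = -0.07318, so δ = -4.196°.
cos h₀ = −tan(-57.5°) tan(-4.196°) = -0.1152, h₀ = 1.6862 rad.
Bracket: h₀ sin ϕ sin δ + cos ϕ cos δ sin h₀ = 1.6862×-0.84339×-0.07318 + 0.53730×0.99732×0.99335 = 0.104071 + 0.532297 = 0.636368.
Q̄ = (S_0/π) × [bracket] = (589/π) × 0.636368 = 119.31 W/m².
— Configuration B (ϕ=-42.0°):
cos h₀ = −tan(-42.0°) tan(-8.600°) = -0.1362, h₀ = 1.7074 rad.
Bracket: h₀ sin ϕ sin δ + cos ϕ cos δ sin h₀ = 1.7074×-0.66913×-0.14954 + 0.74314×0.98876×0.99069 = 0.170845 + 0.727946 = 0.898791.
Q̄ = (S_0/π) × [bracket] = (589/π) × 0.898791 = 168.51 W/m².
Ratio Q̄_A / Q̄_B = 119.31 / 168.51 = 0.7080.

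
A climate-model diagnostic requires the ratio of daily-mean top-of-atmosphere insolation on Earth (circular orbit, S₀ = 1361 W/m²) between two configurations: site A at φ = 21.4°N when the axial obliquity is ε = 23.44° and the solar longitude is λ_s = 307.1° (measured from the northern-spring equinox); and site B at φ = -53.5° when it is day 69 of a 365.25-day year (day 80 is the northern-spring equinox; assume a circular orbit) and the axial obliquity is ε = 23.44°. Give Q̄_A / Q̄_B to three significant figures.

Q̄_A / Q̄_B ≈ 1.03

— Configuration A (φ=+21.4°):
Solar declination: sin δ = sin ε · sin λ_s = sin 23.44° × sin 307.1° = -0.31727, so δ = -18.498°.
cos H₀ = −tan(+21.4°) tan(-18.498°) = 0.1311, H₀ = 1.4393 rad.
Bracket: H₀ sin φ sin δ + cos φ cos δ sin H₀ = 1.4393×0.36488×-0.31727 + 0.93106×0.94834×0.99137 = -0.166621 + 0.875341 = 0.708720.
Q̄ = (S₀/π) × [bracket] = (1361/π) × 0.708720 = 307.03 W/m².
— Configuration B (φ=-53.5°):
Solar longitude: λ_s = 360° × (69 − 80)/365.25 = -10.842°, i.e. -10.842° + 360° = 349.158°.
sin δ = sin 23.44° × sin 349.158° = -0.07482, so δ = -4.291°.
cos H₀ = −tan(-53.5°) tan(-4.291°) = -0.1014, H₀ = 1.6724 rad.
Bracket: H₀ sin φ sin δ + cos φ cos δ sin H₀ = 1.6724×-0.80386×-0.07482 + 0.59482×0.99720×0.99485 = 0.100586 + 0.590100 = 0.690686.
Q̄ = (S₀/π) × [bracket] = (1361/π) × 0.690686 = 299.22 W/m².
Ratio Q̄_A / Q̄_B = 307.03 / 299.22 = 1.026.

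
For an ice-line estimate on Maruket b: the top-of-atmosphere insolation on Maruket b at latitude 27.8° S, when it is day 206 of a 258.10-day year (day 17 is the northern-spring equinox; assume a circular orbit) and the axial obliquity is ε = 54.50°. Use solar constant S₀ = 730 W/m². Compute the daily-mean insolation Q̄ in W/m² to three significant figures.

Q̄ ≈ 292 W/m²

Solar longitude: λ_s = 360° × (206 − 17)/258.10 = 263.619°.
sin δ = sin 54.50° × sin 263.619° = -0.80907, so δ = -54.005°.
cos H₀ = −tan(-27.8°) tan(-54.005°) = -0.7258, H₀ = 2.3830 rad.
Bracket: H₀ sin φ sin δ + cos φ cos δ sin H₀ = 2.3830×-0.46639×-0.80907 + 0.88458×0.58771×0.68788 = 0.899206 + 0.357613 = 1.256819.
Q̄ = (S₀/π) × [bracket] = (730/π) × 1.256819 = 292.0 W/m².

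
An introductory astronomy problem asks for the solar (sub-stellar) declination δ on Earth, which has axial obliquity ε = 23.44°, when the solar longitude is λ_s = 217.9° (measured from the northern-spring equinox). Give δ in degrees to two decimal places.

sin δ = sin ε · sin λ_s = sin 23.44° × sin 217.9° = -0.244356.
δ = arcsin(-0.244356) = -14.14°.

δ = -14.14°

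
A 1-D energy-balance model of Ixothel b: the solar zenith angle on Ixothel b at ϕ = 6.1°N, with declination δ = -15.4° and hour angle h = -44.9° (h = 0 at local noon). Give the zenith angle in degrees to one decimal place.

θ_z = 49.4°

cos θ_z = sin ϕ sin δ + cos ϕ cos δ cos h = -0.028219 + 0.679041 = 0.650822.
θ_z = arccos(0.650822) = 49.4°.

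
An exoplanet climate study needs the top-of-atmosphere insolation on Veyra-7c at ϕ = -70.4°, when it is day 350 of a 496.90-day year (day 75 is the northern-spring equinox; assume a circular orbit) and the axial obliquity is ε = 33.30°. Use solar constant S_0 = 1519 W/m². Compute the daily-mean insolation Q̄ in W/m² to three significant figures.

Q̄ ≈ 311 W/m²

Solar longitude: L_s = 360° × (350 − 75)/496.90 = 199.235°.
sin δ = sin 33.30° × sin 199.235° = -0.18087, so δ = -10.421°.
cos h₀ = −tan(-70.4°) tan(-10.421°) = -0.5165, h₀ = 2.1135 rad.
Bracket: h₀ sin ϕ sin δ + cos ϕ cos δ sin h₀ = 2.1135×-0.94206×-0.18087 + 0.33545×0.98351×0.85630 = 0.360120 + 0.282509 = 0.642629.
Q̄ = (S_0/π) × [bracket] = (1519/π) × 0.642629 = 310.7 W/m².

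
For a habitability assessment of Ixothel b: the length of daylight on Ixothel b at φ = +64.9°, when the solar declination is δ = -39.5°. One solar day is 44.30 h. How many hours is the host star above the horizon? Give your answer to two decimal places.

cos H₀ = −tan φ · tan δ = 1.7598 ≥ 1, so the host star never rises (polar night) and H₀ = 0.
Daylight = 2H₀/(2π) × 44.30 h = (0.0000/π) × 44.30 = 0.00 h.

0.00 h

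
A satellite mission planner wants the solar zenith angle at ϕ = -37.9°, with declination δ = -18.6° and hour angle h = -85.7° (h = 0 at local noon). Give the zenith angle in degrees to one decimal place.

cos θ_z = sin ϕ sin δ + cos ϕ cos δ cos h = 0.195932 + 0.056074 = 0.252006.
θ_z = arccos(0.252006) = 75.4°.

θ_z = 75.4°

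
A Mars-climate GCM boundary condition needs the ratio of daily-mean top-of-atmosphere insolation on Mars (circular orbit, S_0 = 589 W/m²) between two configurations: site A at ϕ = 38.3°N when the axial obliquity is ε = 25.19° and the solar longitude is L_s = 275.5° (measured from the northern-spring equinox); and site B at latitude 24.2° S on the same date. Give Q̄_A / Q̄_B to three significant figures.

— Configuration A (ϕ=+38.3°):
Solar declination: sin δ = sin ε · sin L_s = sin 25.19° × sin 275.5° = -0.42366, so δ = -25.066°.
cos h₀ = −tan(+38.3°) tan(-25.066°) = 0.3694, h₀ = 1.1925 rad.
Bracket: h₀ sin ϕ sin δ + cos ϕ cos δ sin h₀ = 1.1925×0.61978×-0.42366 + 0.78478×0.90582×0.92928 = -0.313122 + 0.660597 = 0.347475.
Q̄ = (S_0/π) × [bracket] = (589/π) × 0.347475 = 65.146 W/m².
— Configuration B (ϕ=-24.2°):
cos h₀ = −tan(-24.2°) tan(-25.066°) = -0.2102, h₀ = 1.7826 rad.
Bracket: h₀ sin ϕ sin δ + cos ϕ cos δ sin h₀ = 1.7826×-0.40992×-0.42366 + 0.91212×0.90582×0.97766 = 0.309578 + 0.807759 = 1.117337.
Q̄ = (S_0/π) × [bracket] = (589/π) × 1.117337 = 209.48 W/m².
Ratio Q̄_A / Q̄_B = 65.146 / 209.48 = 0.3110.

Q̄_A / Q̄_B ≈ 0.311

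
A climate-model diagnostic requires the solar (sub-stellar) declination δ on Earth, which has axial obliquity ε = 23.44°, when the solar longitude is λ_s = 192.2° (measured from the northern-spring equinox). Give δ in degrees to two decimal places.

sin δ = sin ε · sin λ_s = sin 23.44° × sin 192.2° = -0.084063.
δ = arcsin(-0.084063) = -4.82°.

δ = -4.82°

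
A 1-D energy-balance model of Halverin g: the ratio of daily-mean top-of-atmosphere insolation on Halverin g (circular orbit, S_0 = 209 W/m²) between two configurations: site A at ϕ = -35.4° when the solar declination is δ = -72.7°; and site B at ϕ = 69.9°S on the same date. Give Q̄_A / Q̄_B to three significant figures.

Q̄_A / Q̄_B ≈ 0.617

— Configuration A (ϕ=-35.4°):
cos h₀ = −tan(-35.4°) tan(-72.700°) = -2.2817 ≤ −1 ⇒ polar day, h₀ = π.
Bracket: h₀ sin ϕ sin δ + cos ϕ cos δ sin h₀ = 3.1416×-0.57928×-0.95476 + 0.81513×0.29737×0.00000 = 1.737535 + 0.000000 = 1.737535.
Q̄ = (S_0/π) × [bracket] = (209/π) × 1.737535 = 115.59 W/m².
— Configuration B (ϕ=-69.9°):
cos h₀ = −tan(-69.9°) tan(-72.700°) = -8.7735 ≤ −1 ⇒ polar day, h₀ = π.
Bracket: h₀ sin ϕ sin δ + cos ϕ cos δ sin h₀ = 3.1416×-0.93909×-0.95476 + 0.34366×0.29737×0.00000 = 2.816776 + 0.000000 = 2.816776.
Q̄ = (S_0/π) × [bracket] = (209/π) × 2.816776 = 187.39 W/m².
Ratio Q̄_A / Q̄_B = 115.59 / 187.39 = 0.6168.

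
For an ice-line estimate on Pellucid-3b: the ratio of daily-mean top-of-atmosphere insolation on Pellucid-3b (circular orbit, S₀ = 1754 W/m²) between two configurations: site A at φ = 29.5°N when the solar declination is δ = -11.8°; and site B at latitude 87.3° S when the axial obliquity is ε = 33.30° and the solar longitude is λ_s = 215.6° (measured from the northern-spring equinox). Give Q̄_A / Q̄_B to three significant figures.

— Configuration A (φ=+29.5°):
cos H₀ = −tan(+29.5°) tan(-11.800°) = 0.1182, H₀ = 1.4523 rad.
Bracket: H₀ sin φ sin δ + cos φ cos δ sin H₀ = 1.4523×0.49242×-0.20450 + 0.87036×0.97887×0.99299 = -0.146246 + 0.845997 = 0.699751.
Q̄ = (S₀/π) × [bracket] = (1754/π) × 0.699751 = 390.68 W/m².
— Configuration B (φ=-87.3°):
Solar declination: sin δ = sin ε · sin λ_s = sin 33.30° × sin 215.6° = -0.31960, so δ = -18.639°.
cos H₀ = −tan(-87.3°) tan(-18.639°) = -7.1522 ≤ −1 ⇒ polar day, H₀ = π.
Bracket: H₀ sin φ sin δ + cos φ cos δ sin H₀ = 3.1416×-0.99889×-0.31960 + 0.04711×0.94755×0.00000 = 1.002941 + 0.000000 = 1.002941.
Q̄ = (S₀/π) × [bracket] = (1754/π) × 1.002941 = 559.96 W/m².
Ratio Q̄_A / Q̄_B = 390.68 / 559.96 = 0.6977.

Q̄_A / Q̄_B ≈ 0.698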